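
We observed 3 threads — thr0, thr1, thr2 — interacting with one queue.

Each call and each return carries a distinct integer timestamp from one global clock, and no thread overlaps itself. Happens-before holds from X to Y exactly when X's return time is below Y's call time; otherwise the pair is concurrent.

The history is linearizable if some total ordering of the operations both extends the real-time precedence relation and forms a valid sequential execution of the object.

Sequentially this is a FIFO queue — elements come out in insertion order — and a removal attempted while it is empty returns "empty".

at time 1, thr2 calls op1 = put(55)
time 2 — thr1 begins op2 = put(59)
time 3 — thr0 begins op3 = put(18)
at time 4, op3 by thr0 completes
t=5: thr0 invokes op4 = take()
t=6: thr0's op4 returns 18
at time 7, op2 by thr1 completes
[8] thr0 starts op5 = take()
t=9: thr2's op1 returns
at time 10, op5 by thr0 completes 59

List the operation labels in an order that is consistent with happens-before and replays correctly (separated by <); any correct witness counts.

op3 < op2 < op1 < op4 < op5

1. op3 put(18), leaving queue <18>
2. op2 put(59), leaving queue <18,59>
3. op1 put(55), leaving queue <18,59,55>
4. op4 take() → 18, leaving queue <59,55>
5. op5 take() → 59, leaving queue <55>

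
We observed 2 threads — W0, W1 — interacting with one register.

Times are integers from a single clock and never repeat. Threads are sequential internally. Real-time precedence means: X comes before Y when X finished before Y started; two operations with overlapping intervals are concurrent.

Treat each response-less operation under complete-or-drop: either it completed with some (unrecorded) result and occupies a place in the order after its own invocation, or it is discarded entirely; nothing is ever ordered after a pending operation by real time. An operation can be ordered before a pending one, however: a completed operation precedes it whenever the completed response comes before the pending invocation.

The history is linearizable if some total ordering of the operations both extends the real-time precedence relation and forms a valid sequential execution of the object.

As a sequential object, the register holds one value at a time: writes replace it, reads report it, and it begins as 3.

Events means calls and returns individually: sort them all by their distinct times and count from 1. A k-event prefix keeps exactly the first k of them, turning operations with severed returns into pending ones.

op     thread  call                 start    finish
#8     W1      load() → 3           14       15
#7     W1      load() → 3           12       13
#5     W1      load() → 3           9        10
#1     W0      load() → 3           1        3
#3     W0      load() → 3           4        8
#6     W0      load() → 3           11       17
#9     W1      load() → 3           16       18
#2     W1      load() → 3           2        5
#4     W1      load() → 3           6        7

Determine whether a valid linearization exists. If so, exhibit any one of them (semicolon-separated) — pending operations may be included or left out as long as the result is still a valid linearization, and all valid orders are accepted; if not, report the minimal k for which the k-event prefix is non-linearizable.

linearizable — witness: #1; #2; #3; #4; #5; #6; #7; #8; #9

after step 1 (#1 load() → 3): value 3
after step 2 (#2 load() → 3): value 3
after step 3 (#3 load() → 3): value 3
after step 4 (#4 load() → 3): value 3
after step 5 (#5 load() → 3): value 3
after step 6 (#6 load() → 3): value 3
after step 7 (#7 load() → 3): value 3
after step 8 (#8 load() → 3): value 3
after step 9 (#9 load() → 3): value 3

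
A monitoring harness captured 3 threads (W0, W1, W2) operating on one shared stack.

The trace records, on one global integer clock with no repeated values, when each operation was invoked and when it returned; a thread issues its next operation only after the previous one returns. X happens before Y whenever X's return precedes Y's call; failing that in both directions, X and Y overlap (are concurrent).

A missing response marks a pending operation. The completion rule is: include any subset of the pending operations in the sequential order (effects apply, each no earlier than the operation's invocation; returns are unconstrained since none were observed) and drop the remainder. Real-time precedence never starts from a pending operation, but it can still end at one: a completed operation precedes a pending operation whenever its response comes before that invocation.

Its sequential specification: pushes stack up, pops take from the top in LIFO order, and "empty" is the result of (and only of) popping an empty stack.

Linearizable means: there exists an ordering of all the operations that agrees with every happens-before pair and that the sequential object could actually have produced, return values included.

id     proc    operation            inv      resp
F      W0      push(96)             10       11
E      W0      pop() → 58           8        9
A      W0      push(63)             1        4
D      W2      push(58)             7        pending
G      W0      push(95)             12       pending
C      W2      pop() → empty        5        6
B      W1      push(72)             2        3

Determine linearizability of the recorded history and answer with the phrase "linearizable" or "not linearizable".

not linearizable

through event 5 a valid linearization exists; event 6 (C responding at time 6) ends that
no legal order exists: 2 real-time-consistent candidates over 3 completed stack operations, all rejected
take A, B, C: step 3 already fails, because C pop() → empty cannot occur there
take B, A, C: step 3 already fails, because C pop() → empty cannot occur there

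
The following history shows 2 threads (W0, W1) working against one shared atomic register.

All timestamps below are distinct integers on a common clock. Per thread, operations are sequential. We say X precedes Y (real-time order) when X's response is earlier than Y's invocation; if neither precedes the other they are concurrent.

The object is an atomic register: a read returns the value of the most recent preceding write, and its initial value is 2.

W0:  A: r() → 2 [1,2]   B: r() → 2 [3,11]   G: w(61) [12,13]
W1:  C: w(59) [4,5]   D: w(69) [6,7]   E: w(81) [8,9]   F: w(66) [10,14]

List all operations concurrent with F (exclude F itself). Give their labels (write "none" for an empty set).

overlap test against F [10,14]: concurrent iff the interval meets 10..14
A [1,2]: before
B [3,11]: concurrent
C [4,5]: before
D [6,7]: before
E [8,9]: before
G [12,13]: concurrent

B, G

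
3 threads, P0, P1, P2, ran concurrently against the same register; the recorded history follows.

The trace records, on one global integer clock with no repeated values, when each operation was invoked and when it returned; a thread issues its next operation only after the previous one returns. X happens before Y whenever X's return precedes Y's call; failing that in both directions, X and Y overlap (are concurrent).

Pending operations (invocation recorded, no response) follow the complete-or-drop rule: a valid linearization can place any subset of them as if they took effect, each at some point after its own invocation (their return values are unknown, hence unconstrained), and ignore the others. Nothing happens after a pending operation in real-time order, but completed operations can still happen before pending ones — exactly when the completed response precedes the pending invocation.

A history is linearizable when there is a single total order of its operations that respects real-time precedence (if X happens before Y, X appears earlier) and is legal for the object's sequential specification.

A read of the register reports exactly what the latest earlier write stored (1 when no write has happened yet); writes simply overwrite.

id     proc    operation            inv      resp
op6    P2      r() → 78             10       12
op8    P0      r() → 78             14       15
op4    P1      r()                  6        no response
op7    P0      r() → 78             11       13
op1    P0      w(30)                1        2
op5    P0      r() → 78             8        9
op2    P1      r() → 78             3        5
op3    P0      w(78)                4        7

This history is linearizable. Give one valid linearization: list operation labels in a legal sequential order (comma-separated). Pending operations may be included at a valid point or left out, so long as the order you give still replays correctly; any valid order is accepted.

1. op1 w(30), leaving value 30
2. op3 w(78), leaving value 78
3. op2 r() → 78, leaving value 78
4. op4 r() (pending, included), leaving value 78
5. op5 r() → 78, leaving value 78
6. op6 r() → 78, leaving value 78
7. op7 r() → 78, leaving value 78
8. op8 r() → 78, leaving value 78

op1, op3, op2, op4, op5, op6, op7, op8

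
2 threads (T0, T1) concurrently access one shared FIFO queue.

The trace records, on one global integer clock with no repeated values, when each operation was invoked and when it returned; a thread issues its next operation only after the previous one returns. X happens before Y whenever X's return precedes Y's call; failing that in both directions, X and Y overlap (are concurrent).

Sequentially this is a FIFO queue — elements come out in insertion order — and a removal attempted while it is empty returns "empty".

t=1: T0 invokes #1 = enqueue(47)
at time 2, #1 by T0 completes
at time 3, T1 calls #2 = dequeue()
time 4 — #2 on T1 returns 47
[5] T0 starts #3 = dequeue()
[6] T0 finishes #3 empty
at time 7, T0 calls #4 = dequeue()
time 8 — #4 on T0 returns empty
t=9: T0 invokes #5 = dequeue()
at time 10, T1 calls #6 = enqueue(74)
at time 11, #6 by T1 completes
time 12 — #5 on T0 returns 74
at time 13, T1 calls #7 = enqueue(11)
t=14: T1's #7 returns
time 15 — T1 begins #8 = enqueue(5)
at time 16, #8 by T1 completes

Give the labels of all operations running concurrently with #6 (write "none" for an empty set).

#5

overlap test against #6 [10,11]: concurrent iff the interval meets 10..11
#1 [1,2]: before
#2 [3,4]: before
#3 [5,6]: before
#4 [7,8]: before
#5 [9,12]: concurrent
#7 [13,14]: after
#8 [15,16]: after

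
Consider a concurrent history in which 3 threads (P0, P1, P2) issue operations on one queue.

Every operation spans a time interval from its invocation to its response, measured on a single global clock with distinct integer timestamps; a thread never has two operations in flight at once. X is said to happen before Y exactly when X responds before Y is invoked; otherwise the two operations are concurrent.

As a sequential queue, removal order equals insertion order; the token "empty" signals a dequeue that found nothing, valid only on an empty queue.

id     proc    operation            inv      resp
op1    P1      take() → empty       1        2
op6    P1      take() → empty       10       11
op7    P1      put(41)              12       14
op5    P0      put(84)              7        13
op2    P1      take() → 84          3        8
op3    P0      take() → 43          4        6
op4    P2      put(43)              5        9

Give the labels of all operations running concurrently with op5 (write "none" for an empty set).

op2, op4, op6, op7

op5 spans [7,13]: anything still running between times 7 and 13 counts as concurrent
op1 [1,2]: before
op2 [3,8]: concurrent
op3 [4,6]: before
op4 [5,9]: concurrent
op6 [10,11]: concurrent
op7 [12,14]: concurrent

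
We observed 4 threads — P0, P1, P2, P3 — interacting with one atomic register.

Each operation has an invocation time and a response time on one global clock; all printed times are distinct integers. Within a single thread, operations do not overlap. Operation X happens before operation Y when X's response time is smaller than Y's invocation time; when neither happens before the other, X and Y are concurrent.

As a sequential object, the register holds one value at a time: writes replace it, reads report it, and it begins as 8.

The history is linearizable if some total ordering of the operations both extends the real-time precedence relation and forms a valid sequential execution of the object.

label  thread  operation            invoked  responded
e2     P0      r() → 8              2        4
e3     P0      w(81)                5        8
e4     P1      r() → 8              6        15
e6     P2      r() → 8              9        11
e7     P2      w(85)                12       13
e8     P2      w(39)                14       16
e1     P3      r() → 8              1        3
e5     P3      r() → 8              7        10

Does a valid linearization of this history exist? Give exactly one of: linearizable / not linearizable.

through event 10 a valid linearization exists; event 11 (e6 responding at time 11) ends that
the 5 completed operations admit 6 real-time orders; each fails the atomic register replay
include/drop combinations of the 1 pending operation (e4) were all tried; none helps
e.g. e1, e2, e3, e5, e6 (pending dropped): illegal at step 4, since e5 r() → 8 cannot apply there
e.g. e1, e2, e3, e6, e5 (pending dropped): illegal at step 4, since e6 r() → 8 cannot apply there

not linearizable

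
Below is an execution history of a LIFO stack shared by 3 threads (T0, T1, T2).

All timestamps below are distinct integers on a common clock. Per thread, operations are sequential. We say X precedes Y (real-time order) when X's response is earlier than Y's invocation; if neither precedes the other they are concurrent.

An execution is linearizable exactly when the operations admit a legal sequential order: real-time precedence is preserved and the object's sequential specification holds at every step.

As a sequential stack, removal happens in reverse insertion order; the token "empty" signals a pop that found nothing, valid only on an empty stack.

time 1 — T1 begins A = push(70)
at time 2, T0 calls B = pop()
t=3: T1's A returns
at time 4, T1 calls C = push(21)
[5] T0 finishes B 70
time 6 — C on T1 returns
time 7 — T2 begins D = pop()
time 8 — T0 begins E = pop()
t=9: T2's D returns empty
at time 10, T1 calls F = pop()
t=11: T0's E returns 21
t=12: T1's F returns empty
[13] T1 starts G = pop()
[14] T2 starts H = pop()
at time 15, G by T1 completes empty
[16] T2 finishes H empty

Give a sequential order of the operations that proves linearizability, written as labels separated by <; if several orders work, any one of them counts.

A < B < C < E < D < F < G < H

1. A push(70), leaving stack <70>
2. B pop() → 70, leaving stack <>
3. C push(21), leaving stack <21>
4. E pop() → 21, leaving stack <>
5. D pop() → empty, leaving stack <>
6. F pop() → empty, leaving stack <>
7. G pop() → empty, leaving stack <>
8. H pop() → empty, leaving stack <>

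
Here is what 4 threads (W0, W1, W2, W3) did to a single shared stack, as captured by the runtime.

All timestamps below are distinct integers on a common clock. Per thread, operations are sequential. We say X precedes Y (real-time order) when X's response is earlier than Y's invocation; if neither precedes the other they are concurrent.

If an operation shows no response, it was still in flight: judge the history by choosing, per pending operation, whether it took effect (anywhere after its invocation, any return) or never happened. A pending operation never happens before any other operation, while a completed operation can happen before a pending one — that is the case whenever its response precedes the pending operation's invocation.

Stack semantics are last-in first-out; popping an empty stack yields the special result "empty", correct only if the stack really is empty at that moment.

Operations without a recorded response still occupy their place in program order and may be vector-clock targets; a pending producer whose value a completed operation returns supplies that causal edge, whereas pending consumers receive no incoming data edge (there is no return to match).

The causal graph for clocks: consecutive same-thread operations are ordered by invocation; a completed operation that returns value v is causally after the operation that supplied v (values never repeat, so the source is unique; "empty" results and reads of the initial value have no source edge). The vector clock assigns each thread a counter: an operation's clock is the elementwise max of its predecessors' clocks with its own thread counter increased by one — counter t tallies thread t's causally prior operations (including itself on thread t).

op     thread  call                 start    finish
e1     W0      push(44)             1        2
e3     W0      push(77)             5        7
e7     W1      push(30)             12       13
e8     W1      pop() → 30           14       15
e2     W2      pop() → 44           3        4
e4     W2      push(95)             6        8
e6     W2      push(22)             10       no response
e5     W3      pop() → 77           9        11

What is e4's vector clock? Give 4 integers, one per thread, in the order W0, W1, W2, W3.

(1, 0, 2, 0)

e7 (invocation 12): nothing precedes it; W1's component alone gives (0, 1, 0, 0)
e1 (invocation 1): nothing precedes it; W0's component alone gives (1, 0, 0, 0)
merge at e8 (invoked 14): VC(e7)=(0, 1, 0, 0), own-thread bump on W1 → (0, 2, 0, 0)
merge at e2 (invoked 3): VC(e1)=(1, 0, 0, 0), own-thread bump on W2 → (1, 0, 1, 0)
merge at e3 (invoked 5): VC(e1)=(1, 0, 0, 0), own-thread bump on W0 → (2, 0, 0, 0)
merge at e4 (invoked 6): VC(e2)=(1, 0, 1, 0), own-thread bump on W2 → (1, 0, 2, 0)
merge at e5 (invoked 9): VC(e3)=(2, 0, 0, 0), own-thread bump on W3 → (2, 0, 0, 1)
merge at e6 (invoked 10): VC(e4)=(1, 0, 2, 0), own-thread bump on W2 → (1, 0, 3, 0)
target: VC(e4) = (1, 0, 2, 0)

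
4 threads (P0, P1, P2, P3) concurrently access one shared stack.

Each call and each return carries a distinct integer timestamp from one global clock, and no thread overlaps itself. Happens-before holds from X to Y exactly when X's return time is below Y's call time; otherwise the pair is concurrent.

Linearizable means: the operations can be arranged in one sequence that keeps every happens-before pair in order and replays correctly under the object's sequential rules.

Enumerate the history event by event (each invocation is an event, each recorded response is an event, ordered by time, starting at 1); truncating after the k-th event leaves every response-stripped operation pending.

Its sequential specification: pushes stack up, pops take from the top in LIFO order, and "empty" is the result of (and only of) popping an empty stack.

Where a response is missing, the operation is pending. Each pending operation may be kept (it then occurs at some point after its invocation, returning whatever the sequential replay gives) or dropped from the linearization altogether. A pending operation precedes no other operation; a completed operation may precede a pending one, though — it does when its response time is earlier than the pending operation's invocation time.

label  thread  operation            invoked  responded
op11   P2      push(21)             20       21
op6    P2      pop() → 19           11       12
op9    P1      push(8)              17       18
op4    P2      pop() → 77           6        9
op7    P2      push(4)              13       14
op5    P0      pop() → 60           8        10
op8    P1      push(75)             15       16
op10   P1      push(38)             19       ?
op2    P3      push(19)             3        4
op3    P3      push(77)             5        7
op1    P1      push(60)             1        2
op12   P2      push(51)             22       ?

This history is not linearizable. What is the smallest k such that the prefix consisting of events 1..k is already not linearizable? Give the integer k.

10

one valid order for events 1..9 is op1, op2, op3, op4:
1. op1 push(60), leaving stack <60>
2. op2 push(19), leaving stack <60,19>
3. op3 push(77), leaving stack <60,19,77>
4. op4 pop() → 77, leaving stack <60,19>
once event 10 joins (op5's response, time 10), exhaustive search finds no witness
sample order op1, op2, op3, op4, op5 stalls at step 5 — op5 pop() → 60 has no legal effect
sample order op1, op2, op3, op5, op4 stalls at step 4 — op5 pop() → 60 has no legal effect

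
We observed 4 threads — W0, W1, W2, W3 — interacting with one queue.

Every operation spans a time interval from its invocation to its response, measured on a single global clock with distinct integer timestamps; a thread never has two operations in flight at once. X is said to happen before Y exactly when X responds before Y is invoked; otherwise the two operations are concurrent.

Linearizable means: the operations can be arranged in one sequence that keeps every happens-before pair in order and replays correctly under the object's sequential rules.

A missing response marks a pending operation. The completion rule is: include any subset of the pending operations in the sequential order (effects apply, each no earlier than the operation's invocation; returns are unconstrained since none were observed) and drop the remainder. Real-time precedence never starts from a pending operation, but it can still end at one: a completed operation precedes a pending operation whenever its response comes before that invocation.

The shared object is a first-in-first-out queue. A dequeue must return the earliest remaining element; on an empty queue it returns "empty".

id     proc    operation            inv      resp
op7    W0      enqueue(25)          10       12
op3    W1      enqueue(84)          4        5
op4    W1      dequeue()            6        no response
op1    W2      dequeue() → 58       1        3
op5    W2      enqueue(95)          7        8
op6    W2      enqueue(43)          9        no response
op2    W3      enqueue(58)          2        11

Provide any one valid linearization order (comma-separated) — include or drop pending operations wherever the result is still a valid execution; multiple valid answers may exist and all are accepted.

1. op2 enqueue(58), leaving queue <58>
2. op1 dequeue() → 58, leaving queue <>
3. op3 enqueue(84), leaving queue <84>
4. op4 dequeue() (pending, included), leaving queue <>
5. op5 enqueue(95), leaving queue <95>
6. op6 enqueue(43) (pending, included), leaving queue <95,43>
7. op7 enqueue(25), leaving queue <95,43,25>

op2, op1, op3, op4, op5, op6, op7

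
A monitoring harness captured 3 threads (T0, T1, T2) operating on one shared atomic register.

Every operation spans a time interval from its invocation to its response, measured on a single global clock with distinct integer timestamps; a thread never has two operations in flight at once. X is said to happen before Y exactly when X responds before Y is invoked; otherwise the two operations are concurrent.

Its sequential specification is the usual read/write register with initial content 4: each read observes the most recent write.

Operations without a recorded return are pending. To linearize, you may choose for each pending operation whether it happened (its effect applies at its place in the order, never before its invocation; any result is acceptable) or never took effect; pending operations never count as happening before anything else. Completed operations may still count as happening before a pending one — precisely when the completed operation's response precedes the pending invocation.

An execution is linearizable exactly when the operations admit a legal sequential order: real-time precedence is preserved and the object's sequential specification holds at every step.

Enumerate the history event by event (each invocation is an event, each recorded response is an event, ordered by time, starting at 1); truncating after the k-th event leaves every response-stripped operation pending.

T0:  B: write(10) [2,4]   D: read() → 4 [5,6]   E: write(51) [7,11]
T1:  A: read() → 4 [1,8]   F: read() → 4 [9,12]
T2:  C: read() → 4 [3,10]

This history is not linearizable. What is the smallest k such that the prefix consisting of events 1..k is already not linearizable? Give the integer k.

6

one valid order for events 1..5 is A, B:
after step 1 (A read() (pending, included)): value 4
after step 2 (B write(10)): value 10
once event 6 joins (D's response, time 6), exhaustive search finds no witness
every completion of the 2 pending operations (A, C) was checked; none linearizes
one such order, B, D (pending dropped), breaks at step 2 where D read() → 4 is illegal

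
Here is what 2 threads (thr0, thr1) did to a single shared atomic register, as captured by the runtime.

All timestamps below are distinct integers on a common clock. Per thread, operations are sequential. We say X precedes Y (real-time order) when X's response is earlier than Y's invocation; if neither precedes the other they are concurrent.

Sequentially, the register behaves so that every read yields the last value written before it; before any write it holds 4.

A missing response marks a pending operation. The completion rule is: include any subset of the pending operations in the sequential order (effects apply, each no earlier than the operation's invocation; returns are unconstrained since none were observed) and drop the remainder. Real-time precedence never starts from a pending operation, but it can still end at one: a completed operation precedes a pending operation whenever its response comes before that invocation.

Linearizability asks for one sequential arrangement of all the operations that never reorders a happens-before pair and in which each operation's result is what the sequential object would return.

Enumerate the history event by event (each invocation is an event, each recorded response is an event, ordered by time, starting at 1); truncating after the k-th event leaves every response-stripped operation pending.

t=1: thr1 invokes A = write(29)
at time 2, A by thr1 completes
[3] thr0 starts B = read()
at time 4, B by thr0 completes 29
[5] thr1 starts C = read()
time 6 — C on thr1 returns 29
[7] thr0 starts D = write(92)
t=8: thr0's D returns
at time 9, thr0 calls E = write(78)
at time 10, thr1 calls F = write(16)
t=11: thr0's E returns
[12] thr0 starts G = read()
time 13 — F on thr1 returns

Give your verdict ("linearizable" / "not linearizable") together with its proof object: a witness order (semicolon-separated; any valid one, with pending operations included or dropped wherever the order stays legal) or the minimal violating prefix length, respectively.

step 1: A write(29) — value 29
step 2: B read() → 29 — value 29
step 3: C read() → 29 — value 29
step 4: D write(92) — value 92
step 5: E write(78) — value 78
step 6: F write(16) — value 16

linearizable — witness: A; B; C; D; E; F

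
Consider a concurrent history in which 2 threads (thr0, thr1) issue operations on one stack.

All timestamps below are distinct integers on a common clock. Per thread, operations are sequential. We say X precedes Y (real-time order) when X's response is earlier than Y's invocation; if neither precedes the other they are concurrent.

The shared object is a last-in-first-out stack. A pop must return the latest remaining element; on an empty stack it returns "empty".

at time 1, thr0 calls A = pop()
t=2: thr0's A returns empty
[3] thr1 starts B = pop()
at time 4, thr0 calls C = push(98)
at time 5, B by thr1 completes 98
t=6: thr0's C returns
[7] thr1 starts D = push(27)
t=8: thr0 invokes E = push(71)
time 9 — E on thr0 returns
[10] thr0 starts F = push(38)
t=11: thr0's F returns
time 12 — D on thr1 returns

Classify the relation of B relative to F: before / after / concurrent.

B spans [3,5], F spans [10,11]
resp(B)=5 < inv(F)=10

before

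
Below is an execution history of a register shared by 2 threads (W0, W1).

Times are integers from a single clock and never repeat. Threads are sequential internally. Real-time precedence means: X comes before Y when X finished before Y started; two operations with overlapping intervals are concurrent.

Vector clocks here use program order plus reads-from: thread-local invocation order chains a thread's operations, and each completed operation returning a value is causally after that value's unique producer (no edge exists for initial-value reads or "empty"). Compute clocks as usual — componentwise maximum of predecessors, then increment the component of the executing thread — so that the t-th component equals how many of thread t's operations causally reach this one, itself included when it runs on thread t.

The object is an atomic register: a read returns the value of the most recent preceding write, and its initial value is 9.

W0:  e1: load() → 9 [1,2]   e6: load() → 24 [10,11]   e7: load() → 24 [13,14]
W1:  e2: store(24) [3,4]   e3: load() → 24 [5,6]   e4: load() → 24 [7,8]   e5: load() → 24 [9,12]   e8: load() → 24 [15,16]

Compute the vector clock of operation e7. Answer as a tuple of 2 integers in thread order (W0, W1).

(3, 1)

e2 (invocation 3): nothing precedes it; W1's component alone gives (0, 1)
e1 (invocation 1): nothing precedes it; W0's component alone gives (1, 0)
invoked at 5, e3 merges VC(e2)=(0, 1) and bumps W1's slot → (0, 2)
invoked at 7, e4 merges VC(e2)=(0, 1), VC(e3)=(0, 2) and bumps W1's slot → (0, 3)
invoked at 10, e6 merges VC(e1)=(1, 0), VC(e2)=(0, 1) and bumps W0's slot → (2, 1)
invoked at 9, e5 merges VC(e2)=(0, 1), VC(e4)=(0, 3) and bumps W1's slot → (0, 4)
invoked at 13, e7 merges VC(e2)=(0, 1), VC(e6)=(2, 1) and bumps W0's slot → (3, 1)
invoked at 15, e8 merges VC(e2)=(0, 1), VC(e5)=(0, 4) and bumps W1's slot → (0, 5)
target: VC(e7) = (3, 1)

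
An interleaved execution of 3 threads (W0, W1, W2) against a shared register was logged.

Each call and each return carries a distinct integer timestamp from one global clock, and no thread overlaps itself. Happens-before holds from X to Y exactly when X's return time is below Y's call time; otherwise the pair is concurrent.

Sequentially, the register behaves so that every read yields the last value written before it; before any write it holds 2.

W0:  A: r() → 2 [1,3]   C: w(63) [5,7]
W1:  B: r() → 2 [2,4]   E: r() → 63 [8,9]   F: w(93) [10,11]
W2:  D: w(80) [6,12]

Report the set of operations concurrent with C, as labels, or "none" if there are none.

C spans [5,7]: anything still running between times 5 and 7 counts as concurrent
A [1,3]: before
B [2,4]: before
D [6,12]: concurrent
E [8,9]: after
F [10,11]: after

D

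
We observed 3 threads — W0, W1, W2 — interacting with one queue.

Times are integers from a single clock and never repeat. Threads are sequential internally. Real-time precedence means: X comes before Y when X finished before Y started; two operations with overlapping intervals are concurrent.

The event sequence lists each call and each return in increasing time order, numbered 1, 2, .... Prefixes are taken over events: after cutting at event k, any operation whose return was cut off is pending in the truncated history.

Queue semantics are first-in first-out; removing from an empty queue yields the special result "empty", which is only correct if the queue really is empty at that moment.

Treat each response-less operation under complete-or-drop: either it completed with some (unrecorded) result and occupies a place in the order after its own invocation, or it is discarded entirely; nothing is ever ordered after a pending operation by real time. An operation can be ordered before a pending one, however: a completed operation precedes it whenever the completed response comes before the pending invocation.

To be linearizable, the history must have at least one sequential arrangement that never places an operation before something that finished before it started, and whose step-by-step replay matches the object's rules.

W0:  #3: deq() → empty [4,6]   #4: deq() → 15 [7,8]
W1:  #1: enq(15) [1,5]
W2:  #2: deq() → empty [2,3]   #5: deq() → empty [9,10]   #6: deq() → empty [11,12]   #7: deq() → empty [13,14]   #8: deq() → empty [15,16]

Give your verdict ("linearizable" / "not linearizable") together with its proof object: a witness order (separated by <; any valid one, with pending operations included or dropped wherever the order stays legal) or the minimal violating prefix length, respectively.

1. #2 deq() → empty, leaving queue <>
2. #3 deq() → empty, leaving queue <>
3. #1 enq(15), leaving queue <15>
4. #4 deq() → 15, leaving queue <>
5. #5 deq() → empty, leaving queue <>
6. #6 deq() → empty, leaving queue <>
7. #7 deq() → empty, leaving queue <>
8. #8 deq() → empty, leaving queue <>

linearizable — witness: #2 < #3 < #1 < #4 < #5 < #6 < #7 < #8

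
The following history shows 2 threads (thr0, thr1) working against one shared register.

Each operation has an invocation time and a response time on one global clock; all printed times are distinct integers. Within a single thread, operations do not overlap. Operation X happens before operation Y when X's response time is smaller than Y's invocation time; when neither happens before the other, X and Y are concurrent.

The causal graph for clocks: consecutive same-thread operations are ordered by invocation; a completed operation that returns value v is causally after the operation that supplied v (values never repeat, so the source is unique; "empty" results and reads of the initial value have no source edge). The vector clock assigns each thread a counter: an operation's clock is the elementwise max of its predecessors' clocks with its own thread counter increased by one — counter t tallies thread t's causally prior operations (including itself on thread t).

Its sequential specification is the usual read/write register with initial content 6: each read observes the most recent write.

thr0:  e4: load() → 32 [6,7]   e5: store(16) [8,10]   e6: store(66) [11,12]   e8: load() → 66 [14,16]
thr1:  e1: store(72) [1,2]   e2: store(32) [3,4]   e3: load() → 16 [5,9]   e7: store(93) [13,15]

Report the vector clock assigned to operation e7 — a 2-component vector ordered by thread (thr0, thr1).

invoked at 1, e1 has no predecessors; its own thr1 bump gives (0, 1)
from VC(e1)=(0, 1), e2 (invoked 3) maxes components and bumps thr1 → (0, 2)
from VC(e2)=(0, 2), e4 (invoked 6) maxes components and bumps thr0 → (1, 2)
from VC(e4)=(1, 2), e5 (invoked 8) maxes components and bumps thr0 → (2, 2)
from VC(e2)=(0, 2), VC(e5)=(2, 2), e3 (invoked 5) maxes components and bumps thr1 → (2, 3)
from VC(e5)=(2, 2), e6 (invoked 11) maxes components and bumps thr0 → (3, 2)
from VC(e3)=(2, 3), e7 (invoked 13) maxes components and bumps thr1 → (2, 4)
from VC(e6)=(3, 2), e8 (invoked 14) maxes components and bumps thr0 → (4, 2)
target: VC(e7) = (2, 4)

(2, 4)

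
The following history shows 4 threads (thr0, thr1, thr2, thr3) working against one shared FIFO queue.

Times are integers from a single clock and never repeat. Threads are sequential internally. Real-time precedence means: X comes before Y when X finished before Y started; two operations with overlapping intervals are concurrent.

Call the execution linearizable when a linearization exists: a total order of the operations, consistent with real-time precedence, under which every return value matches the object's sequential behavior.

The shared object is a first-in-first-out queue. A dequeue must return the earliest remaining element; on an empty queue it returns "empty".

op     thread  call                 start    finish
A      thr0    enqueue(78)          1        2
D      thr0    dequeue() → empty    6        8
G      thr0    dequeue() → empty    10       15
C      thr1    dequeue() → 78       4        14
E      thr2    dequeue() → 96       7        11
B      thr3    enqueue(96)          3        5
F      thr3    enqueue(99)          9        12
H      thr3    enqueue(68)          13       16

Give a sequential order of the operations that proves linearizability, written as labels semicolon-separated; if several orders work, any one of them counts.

A; B; C; E; D; G; F; H

after step 1 (A enqueue(78)): queue <78>
after step 2 (B enqueue(96)): queue <78,96>
after step 3 (C dequeue() → 78): queue <96>
after step 4 (E dequeue() → 96): queue <>
after step 5 (D dequeue() → empty): queue <>
after step 6 (G dequeue() → empty): queue <>
after step 7 (F enqueue(99)): queue <99>
after step 8 (H enqueue(68)): queue <99,68>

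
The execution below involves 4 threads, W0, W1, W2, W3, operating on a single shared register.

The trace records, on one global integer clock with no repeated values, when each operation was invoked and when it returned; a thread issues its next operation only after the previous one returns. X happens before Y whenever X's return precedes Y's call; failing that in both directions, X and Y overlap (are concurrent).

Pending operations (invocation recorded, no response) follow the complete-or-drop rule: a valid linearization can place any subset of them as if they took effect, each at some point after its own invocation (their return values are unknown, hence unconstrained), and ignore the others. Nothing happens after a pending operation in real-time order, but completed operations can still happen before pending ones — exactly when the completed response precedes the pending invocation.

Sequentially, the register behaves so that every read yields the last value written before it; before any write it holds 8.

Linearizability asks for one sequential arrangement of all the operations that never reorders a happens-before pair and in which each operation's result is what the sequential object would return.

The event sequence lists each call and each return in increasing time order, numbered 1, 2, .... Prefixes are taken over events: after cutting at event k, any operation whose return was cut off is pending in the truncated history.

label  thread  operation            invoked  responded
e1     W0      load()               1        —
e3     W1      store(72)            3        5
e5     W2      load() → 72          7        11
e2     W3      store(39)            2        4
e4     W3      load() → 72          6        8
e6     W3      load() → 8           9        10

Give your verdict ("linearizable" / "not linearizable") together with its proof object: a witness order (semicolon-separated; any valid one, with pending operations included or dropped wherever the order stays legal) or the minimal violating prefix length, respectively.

prefix check: 1..9 passes, 1..10 fails once e6's time-10 response joins
every one of the 2 real-time-consistent orders over 4 completed register ops fails the sequential spec
no escape via the 2 pending operations (e1, e5): every completion choice fails
sample order e2, e3, e4, e6 (pending dropped) stalls at step 4 — e6 load() → 8 has no legal effect
sample order e3, e2, e4, e6 (pending dropped) stalls at step 3 — e4 load() → 72 has no legal effect

not linearizable — minimal violating prefix: 10 events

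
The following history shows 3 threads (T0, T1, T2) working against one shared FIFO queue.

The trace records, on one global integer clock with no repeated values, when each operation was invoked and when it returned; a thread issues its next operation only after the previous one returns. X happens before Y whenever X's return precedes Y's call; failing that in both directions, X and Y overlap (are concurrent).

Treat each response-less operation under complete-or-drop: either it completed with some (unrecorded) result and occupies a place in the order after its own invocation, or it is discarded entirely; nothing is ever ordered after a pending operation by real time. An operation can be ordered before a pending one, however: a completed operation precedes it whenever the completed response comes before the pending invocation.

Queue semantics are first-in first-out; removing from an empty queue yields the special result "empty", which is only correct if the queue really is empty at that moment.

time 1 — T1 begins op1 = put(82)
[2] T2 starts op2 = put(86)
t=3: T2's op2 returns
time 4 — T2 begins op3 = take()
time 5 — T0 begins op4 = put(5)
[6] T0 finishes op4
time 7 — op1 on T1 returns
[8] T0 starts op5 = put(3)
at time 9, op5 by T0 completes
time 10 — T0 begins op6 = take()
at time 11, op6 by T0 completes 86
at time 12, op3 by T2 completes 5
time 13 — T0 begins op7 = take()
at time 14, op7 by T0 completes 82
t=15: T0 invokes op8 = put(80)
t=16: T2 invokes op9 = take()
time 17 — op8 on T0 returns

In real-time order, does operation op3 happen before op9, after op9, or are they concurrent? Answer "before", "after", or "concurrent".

before

op3 spans [4,12], op9 spans [16,…)
resp(op3)=12 < inv(op9)=16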